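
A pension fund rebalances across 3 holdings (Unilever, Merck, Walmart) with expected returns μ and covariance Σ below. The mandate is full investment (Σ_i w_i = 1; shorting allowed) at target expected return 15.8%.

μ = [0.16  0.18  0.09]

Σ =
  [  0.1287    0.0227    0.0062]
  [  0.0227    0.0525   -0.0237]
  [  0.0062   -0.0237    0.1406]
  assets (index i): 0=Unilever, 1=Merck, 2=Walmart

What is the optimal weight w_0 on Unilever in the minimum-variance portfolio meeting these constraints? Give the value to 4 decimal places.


u=Σ⁻¹μ = [0.5179  3.7702  1.2528]
v=Σ⁻¹𝟙 = [3.2863  22.4828  10.7572]
a=μᵀu=0.874247  b=𝟙ᵀu=5.540864  c=𝟙ᵀv=36.526342  D=ac−b²=1.231856
λ₁=(c·0.158−b)/D = (36.526342·0.158−5.540864)/1.231856 = 0.186952
λ₂=(a−b·0.158)/D = (0.874247−5.540864·0.158)/1.231856 = -0.000982
w* = 0.186952·u + -0.000982·v:
  w_0 = 0.186952·0.5179 + -0.000982·3.2863 = 0.0936  (Unilever)
  w_1 = 0.186952·3.7702 + -0.000982·22.4828 = 0.6828  (Merck)
  w_2 = 0.186952·1.2528 + -0.000982·10.7572 = 0.2236  (Walmart)
Σw_i=1.0000  μᵀw=0.1580
σ²=wᵀΣw=λ₁·μ_p+λ₂ = 0.186952·0.158 + -0.000982 = 0.028556 ≈ 0.0286

0.0936


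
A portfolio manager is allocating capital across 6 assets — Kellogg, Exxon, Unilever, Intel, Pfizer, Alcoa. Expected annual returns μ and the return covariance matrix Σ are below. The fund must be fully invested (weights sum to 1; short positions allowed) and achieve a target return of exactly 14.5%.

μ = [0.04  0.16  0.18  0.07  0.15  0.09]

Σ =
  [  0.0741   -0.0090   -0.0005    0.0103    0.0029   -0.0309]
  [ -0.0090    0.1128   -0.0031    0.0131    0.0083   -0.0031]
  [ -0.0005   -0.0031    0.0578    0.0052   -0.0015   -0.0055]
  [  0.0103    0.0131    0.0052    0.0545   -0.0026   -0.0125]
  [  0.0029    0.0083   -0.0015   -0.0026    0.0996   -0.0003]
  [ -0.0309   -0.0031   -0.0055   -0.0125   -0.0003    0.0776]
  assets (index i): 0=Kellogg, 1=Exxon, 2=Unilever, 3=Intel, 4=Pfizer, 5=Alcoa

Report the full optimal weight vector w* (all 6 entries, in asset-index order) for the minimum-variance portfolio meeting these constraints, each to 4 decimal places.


x=Σ⁻¹μ = [1.4778  1.4804  3.3714  0.8992  1.4205  2.1967]
y=Σ⁻¹𝟙 = [23.1842  9.3791  19.2976  16.4061  9.3824  26.5399]
a=μᵀx=1.376543  b=𝟙ᵀx=10.845953  c=𝟙ᵀy=104.189208  D=ac−b²=25.786275
λ₁=(c·0.145−b)/D = (104.189208·0.145−10.845953)/25.786275 = 0.165262
λ₂=(a−b·0.145)/D = (1.376543−10.845953·0.145)/25.786275 = -0.007606
w* = 0.165262·x + -0.007606·y:
  w_0 = 0.165262·1.4778 + -0.007606·23.1842 = 0.0679  (Kellogg)
  w_1 = 0.165262·1.4804 + -0.007606·9.3791 = 0.1733  (Exxon)
  w_2 = 0.165262·3.3714 + -0.007606·19.2976 = 0.4104  (Unilever)
  w_3 = 0.165262·0.8992 + -0.007606·16.4061 = 0.0238  (Intel)
  w_4 = 0.165262·1.4205 + -0.007606·9.3824 = 0.1634  (Pfizer)
  w_5 = 0.165262·2.1967 + -0.007606·26.5399 = 0.1612  (Alcoa)
Σw_i=1.0000  μᵀw=0.1450
σ²=wᵀΣw=λ₁·μ_p+λ₂ = 0.165262·0.145 + -0.007606 = 0.016357 ≈ 0.0164

0.0679  0.1733  0.4104  0.0238  0.1634  0.1612


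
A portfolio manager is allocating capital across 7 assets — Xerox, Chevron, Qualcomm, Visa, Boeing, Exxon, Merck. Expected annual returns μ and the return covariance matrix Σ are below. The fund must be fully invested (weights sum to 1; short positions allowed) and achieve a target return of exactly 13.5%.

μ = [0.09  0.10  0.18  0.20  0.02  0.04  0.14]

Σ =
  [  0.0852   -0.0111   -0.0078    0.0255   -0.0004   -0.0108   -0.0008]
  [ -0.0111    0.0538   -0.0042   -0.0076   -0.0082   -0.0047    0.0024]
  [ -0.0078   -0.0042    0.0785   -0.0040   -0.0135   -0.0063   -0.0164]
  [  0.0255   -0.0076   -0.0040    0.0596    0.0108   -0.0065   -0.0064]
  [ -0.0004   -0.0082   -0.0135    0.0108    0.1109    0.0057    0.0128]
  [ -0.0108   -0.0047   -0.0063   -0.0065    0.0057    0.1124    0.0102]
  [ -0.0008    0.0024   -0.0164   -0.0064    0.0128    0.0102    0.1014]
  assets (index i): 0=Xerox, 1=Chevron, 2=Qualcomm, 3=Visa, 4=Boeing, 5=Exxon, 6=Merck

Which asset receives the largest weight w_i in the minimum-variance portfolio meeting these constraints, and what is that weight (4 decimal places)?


u=Σ⁻¹μ = [0.6559  2.7948  3.2067  3.9197  0.1291  0.7547  1.9935]
v=Σ⁻¹𝟙 = [14.0715  27.5876  21.5374  16.3998  10.2060  12.0112  11.3419]
a=μᵀu=2.011501  b=𝟙ᵀu=13.454307  c=𝟙ᵀv=113.155296  D=ac−b²=46.593650
λ₁=(c·0.135−b)/D = (113.155296·0.135−13.454307)/46.593650 = 0.039097
λ₂=(a−b·0.135)/D = (2.011501−13.454307·0.135)/46.593650 = 0.004189
w* = 0.039097·u + 0.004189·v:
  w_0 = 0.039097·0.6559 + 0.004189·14.0715 = 0.0846  (Xerox)
  w_1 = 0.039097·2.7948 + 0.004189·27.5876 = 0.2248  (Chevron)
  w_2 = 0.039097·3.2067 + 0.004189·21.5374 = 0.2156  (Qualcomm)
  w_3 = 0.039097·3.9197 + 0.004189·16.3998 = 0.2219  (Visa)
  w_4 = 0.039097·0.1291 + 0.004189·10.2060 = 0.0478  (Boeing)
  w_5 = 0.039097·0.7547 + 0.004189·12.0112 = 0.0798  (Exxon)
  w_6 = 0.039097·1.9935 + 0.004189·11.3419 = 0.1254  (Merck)
Σw_i=1.0000  μᵀw=0.1350
σ²=wᵀΣw=λ₁·μ_p+λ₂ = 0.039097·0.135 + 0.004189 = 0.009467 ≈ 0.0095

Chevron (0.2248)


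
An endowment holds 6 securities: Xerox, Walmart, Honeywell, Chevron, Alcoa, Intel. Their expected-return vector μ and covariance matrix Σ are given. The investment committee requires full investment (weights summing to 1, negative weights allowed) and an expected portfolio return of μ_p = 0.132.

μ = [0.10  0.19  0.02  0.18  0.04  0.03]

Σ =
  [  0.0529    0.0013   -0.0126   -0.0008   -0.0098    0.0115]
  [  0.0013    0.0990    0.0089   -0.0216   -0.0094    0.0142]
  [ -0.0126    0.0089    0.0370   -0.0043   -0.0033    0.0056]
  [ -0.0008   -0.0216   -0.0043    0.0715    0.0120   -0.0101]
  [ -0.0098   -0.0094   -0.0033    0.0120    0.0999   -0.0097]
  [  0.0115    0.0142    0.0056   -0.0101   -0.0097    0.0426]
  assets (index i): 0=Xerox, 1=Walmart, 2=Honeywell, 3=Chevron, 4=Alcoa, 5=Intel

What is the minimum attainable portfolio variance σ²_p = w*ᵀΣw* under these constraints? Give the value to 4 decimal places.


0.0130

p=Σ⁻¹μ = [2.2364  2.5570  1.1154  3.2976  0.5009  -0.0026]
q=Σ⁻¹𝟙 = [26.2297  9.8386  34.6086  19.3012  13.9172  16.3094]
a=μᵀp=1.345297  b=𝟙ᵀp=9.704646  c=𝟙ᵀq=120.204666  D=ac−b²=67.530888
λ₁=(c·0.132−b)/D = (120.204666·0.132−9.704646)/67.530888 = 0.091253
λ₂=(a−b·0.132)/D = (1.345297−9.704646·0.132)/67.530888 = 0.000952
w* = 0.091253·p + 0.000952·q:
  w_0 = 0.091253·2.2364 + 0.000952·26.2297 = 0.2290  (Xerox)
  w_1 = 0.091253·2.5570 + 0.000952·9.8386 = 0.2427  (Walmart)
  w_2 = 0.091253·1.1154 + 0.000952·34.6086 = 0.1347  (Honeywell)
  w_3 = 0.091253·3.2976 + 0.000952·19.3012 = 0.3193  (Chevron)
  w_4 = 0.091253·0.5009 + 0.000952·13.9172 = 0.0590  (Alcoa)
  w_5 = 0.091253·-0.0026 + 0.000952·16.3094 = 0.0153  (Intel)
Σw_i=1.0000  μᵀw=0.1320
σ²=wᵀΣw=λ₁·μ_p+λ₂ = 0.091253·0.132 + 0.000952 = 0.012997 ≈ 0.0130


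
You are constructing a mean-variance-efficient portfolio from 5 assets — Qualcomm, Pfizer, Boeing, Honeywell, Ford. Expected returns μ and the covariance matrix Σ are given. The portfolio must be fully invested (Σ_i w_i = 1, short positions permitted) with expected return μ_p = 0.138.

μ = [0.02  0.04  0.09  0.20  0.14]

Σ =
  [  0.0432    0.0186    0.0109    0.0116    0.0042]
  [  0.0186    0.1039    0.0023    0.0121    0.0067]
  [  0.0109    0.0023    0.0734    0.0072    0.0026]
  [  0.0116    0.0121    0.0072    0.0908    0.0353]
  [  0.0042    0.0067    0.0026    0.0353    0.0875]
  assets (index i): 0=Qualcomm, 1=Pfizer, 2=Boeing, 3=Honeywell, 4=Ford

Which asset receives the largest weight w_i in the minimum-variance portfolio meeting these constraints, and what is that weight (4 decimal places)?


Honeywell (0.3868)

u=Σ⁻¹μ = [-0.4571  0.1762  1.0797  1.8254  0.8399]
v=Σ⁻¹𝟙 = [16.2622  5.4661  10.3354  4.1869  8.2332]
a=μᵀu=0.577752  b=𝟙ᵀu=3.464105  c=𝟙ᵀv=44.483814  D=ac−b²=13.700606
λ₁=(c·0.138−b)/D = (44.483814·0.138−3.464105)/13.700606 = 0.195222
λ₂=(a−b·0.138)/D = (0.577752−3.464105·0.138)/13.700606 = 0.007277
w* = 0.195222·u + 0.007277·v:
  w_0 = 0.195222·-0.4571 + 0.007277·16.2622 = 0.0291  (Qualcomm)
  w_1 = 0.195222·0.1762 + 0.007277·5.4661 = 0.0742  (Pfizer)
  w_2 = 0.195222·1.0797 + 0.007277·10.3354 = 0.2860  (Boeing)
  w_3 = 0.195222·1.8254 + 0.007277·4.1869 = 0.3868  (Honeywell)
  w_4 = 0.195222·0.8399 + 0.007277·8.2332 = 0.2239  (Ford)
Σw_i=1.0000  μᵀw=0.1380
σ²=wᵀΣw=λ₁·μ_p+λ₂ = 0.195222·0.138 + 0.007277 = 0.034218 ≈ 0.0342


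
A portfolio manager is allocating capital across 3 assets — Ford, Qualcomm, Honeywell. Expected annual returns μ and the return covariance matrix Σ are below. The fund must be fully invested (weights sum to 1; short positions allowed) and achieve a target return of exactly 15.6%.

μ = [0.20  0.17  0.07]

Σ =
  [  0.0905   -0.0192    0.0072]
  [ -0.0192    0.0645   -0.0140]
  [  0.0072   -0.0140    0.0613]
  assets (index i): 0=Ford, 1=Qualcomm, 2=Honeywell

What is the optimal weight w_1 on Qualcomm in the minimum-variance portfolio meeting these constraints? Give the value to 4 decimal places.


g=Σ⁻¹μ = [2.8955  3.8631  1.6841]
h=Σ⁻¹𝟙 = [14.5855  24.2150  20.1304]
a=μᵀg=1.353728  b=𝟙ᵀg=8.442782  c=𝟙ᵀh=58.930930  D=ac−b²=8.495893
λ₁=(c·0.156−b)/D = (58.930930·0.156−8.442782)/8.495893 = 0.088330
λ₂=(a−b·0.156)/D = (1.353728−8.442782·0.156)/8.495893 = 0.004314
w* = 0.088330·g + 0.004314·h:
  w_0 = 0.088330·2.8955 + 0.004314·14.5855 = 0.3187  (Ford)
  w_1 = 0.088330·3.8631 + 0.004314·24.2150 = 0.4457  (Qualcomm)
  w_2 = 0.088330·1.6841 + 0.004314·20.1304 = 0.2356  (Honeywell)
Σw_i=1.0000  μᵀw=0.1560
σ²=wᵀΣw=λ₁·μ_p+λ₂ = 0.088330·0.156 + 0.004314 = 0.018094 ≈ 0.0181

0.4457


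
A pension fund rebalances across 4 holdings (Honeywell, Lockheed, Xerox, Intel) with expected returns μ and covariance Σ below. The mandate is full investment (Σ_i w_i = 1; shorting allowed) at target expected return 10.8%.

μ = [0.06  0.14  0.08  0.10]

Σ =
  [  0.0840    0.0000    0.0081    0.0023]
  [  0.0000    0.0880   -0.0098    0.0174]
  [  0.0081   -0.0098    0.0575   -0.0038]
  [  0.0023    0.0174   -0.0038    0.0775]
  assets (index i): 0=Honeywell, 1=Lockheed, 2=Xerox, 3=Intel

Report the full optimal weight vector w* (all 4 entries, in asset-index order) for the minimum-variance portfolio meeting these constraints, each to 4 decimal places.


0.0484  0.4142  0.3316  0.2058

g=Σ⁻¹μ = [0.5276  1.5768  1.6519  1.0016]
h=Σ⁻¹𝟙 = [9.8046  11.2669  18.6572  10.9975]
a=μᵀg=0.484727  b=𝟙ᵀg=4.757957  c=𝟙ᵀh=50.726084  D=ac−b²=1.950165
λ₁=(c·0.108−b)/D = (50.726084·0.108−4.757957)/1.950165 = 0.369435
λ₂=(a−b·0.108)/D = (0.484727−4.757957·0.108)/1.950165 = -0.014938
w* = 0.369435·g + -0.014938·h:
  w_0 = 0.369435·0.5276 + -0.014938·9.8046 = 0.0484  (Honeywell)
  w_1 = 0.369435·1.5768 + -0.014938·11.2669 = 0.4142  (Lockheed)
  w_2 = 0.369435·1.6519 + -0.014938·18.6572 = 0.3316  (Xerox)
  w_3 = 0.369435·1.0016 + -0.014938·10.9975 = 0.2058  (Intel)
Σw_i=1.0000  μᵀw=0.1080
σ²=wᵀΣw=λ₁·μ_p+λ₂ = 0.369435·0.108 + -0.014938 = 0.024961 ≈ 0.0250


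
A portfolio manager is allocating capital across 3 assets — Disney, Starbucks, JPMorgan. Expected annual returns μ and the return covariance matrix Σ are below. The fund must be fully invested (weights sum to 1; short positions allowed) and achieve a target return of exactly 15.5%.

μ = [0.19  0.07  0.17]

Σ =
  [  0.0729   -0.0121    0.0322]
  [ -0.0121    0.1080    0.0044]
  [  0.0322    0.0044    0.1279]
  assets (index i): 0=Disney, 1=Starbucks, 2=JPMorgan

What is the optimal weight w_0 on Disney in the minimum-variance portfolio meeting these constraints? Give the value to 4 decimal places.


0.5741

u=Σ⁻¹μ = [2.4544  0.8954  0.6804]
v=Σ⁻¹𝟙 = [13.7156  10.6330  3.9998]
a=μᵀu=0.644686  b=𝟙ᵀu=4.030231  c=𝟙ᵀv=28.348325  D=ac−b²=2.033008
λ₁=(c·0.155−b)/D = (28.348325·0.155−4.030231)/2.033008 = 0.178927
λ₂=(a−b·0.155)/D = (0.644686−4.030231·0.155)/2.033008 = 0.009838
w* = 0.178927·u + 0.009838·v:
  w_0 = 0.178927·2.4544 + 0.009838·13.7156 = 0.5741  (Disney)
  w_1 = 0.178927·0.8954 + 0.009838·10.6330 = 0.2648  (Starbucks)
  w_2 = 0.178927·0.6804 + 0.009838·3.9998 = 0.1611  (JPMorgan)
Σw_i=1.0000  μᵀw=0.1550
σ²=wᵀΣw=λ₁·μ_p+λ₂ = 0.178927·0.155 + 0.009838 = 0.037571 ≈ 0.0376


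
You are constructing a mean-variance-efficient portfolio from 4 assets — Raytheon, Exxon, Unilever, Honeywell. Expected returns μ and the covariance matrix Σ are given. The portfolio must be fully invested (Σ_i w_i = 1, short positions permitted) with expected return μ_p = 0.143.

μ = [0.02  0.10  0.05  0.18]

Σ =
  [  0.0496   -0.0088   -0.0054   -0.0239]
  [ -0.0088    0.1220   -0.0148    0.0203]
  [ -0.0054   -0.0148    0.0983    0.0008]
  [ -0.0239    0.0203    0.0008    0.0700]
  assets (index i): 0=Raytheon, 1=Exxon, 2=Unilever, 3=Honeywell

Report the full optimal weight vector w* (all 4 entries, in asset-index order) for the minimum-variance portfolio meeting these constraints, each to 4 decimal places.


x=Σ⁻¹μ = [2.0735  0.5327  0.6774  3.1171]
y=Σ⁻¹𝟙 = [34.3723  8.3678  13.1302  23.4447]
a=μᵀx=0.689700  b=𝟙ᵀx=6.400783  c=𝟙ᵀy=79.315060  D=ac−b²=13.733571
λ₁=(c·0.143−b)/D = (79.315060·0.143−6.400783)/13.733571 = 0.359795
λ₂=(a−b·0.143)/D = (0.689700−6.400783·0.143)/13.733571 = -0.016428
w* = 0.359795·x + -0.016428·y:
  w_0 = 0.359795·2.0735 + -0.016428·34.3723 = 0.1814  (Raytheon)
  w_1 = 0.359795·0.5327 + -0.016428·8.3678 = 0.0542  (Exxon)
  w_2 = 0.359795·0.6774 + -0.016428·13.1302 = 0.0280  (Unilever)
  w_3 = 0.359795·3.1171 + -0.016428·23.4447 = 0.7364  (Honeywell)
Σw_i=1.0000  μᵀw=0.1430
σ²=wᵀΣw=λ₁·μ_p+λ₂ = 0.359795·0.143 + -0.016428 = 0.035023 ≈ 0.0350

0.1814  0.0542  0.0280  0.7364


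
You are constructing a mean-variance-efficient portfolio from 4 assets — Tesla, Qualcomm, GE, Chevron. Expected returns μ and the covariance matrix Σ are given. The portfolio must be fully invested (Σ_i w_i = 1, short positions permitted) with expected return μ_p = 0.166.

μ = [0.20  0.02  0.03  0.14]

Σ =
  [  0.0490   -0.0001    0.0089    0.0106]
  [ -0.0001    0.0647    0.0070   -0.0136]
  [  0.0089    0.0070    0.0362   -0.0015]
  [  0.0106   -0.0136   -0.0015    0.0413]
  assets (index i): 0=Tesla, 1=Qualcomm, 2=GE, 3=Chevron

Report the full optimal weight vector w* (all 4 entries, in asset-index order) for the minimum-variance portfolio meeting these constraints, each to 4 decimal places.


0.5489  0.1114  -0.0584  0.3981

p=Σ⁻¹μ = [3.4968  0.9107  -0.0915  2.7889]
q=Σ⁻¹𝟙 = [10.1236  19.0576  22.6399  28.7127]
a=μᵀp=1.105274  b=𝟙ᵀp=7.104841  c=𝟙ᵀq=80.533769  D=ac−b²=38.533087
λ₁=(c·0.166−b)/D = (80.533769·0.166−7.104841)/38.533087 = 0.162555
λ₂=(a−b·0.166)/D = (1.105274−7.104841·0.166)/38.533087 = -0.001924
w* = 0.162555·p + -0.001924·q:
  w_0 = 0.162555·3.4968 + -0.001924·10.1236 = 0.5489  (Tesla)
  w_1 = 0.162555·0.9107 + -0.001924·19.0576 = 0.1114  (Qualcomm)
  w_2 = 0.162555·-0.0915 + -0.001924·22.6399 = -0.0584  (GE)
  w_3 = 0.162555·2.7889 + -0.001924·28.7127 = 0.3981  (Chevron)
Σw_i=1.0000  μᵀw=0.1660
σ²=wᵀΣw=λ₁·μ_p+λ₂ = 0.162555·0.166 + -0.001924 = 0.025060 ≈ 0.0251


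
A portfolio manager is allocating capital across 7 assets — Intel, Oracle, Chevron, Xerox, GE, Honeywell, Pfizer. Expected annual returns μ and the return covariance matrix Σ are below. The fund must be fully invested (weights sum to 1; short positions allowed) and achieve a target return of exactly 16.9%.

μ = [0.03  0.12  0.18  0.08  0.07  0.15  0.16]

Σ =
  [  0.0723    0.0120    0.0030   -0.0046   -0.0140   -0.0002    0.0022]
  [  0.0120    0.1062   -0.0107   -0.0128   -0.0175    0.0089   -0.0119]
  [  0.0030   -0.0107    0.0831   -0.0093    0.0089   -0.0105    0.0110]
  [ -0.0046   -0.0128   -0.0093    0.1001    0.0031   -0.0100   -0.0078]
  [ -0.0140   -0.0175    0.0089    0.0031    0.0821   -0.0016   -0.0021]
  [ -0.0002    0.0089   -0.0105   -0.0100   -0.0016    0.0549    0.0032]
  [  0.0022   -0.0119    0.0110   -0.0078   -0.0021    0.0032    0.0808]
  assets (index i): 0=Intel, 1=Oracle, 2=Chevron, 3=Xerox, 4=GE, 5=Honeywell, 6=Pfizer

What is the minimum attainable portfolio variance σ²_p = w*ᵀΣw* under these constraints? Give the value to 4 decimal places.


g=Σ⁻¹μ = [0.2847  1.6838  2.6006  1.7062  1.0252  3.1858  1.9316]
h=Σ⁻¹𝟙 = [14.8310  13.4965  14.3152  16.4011  16.1709  21.5104  13.1630]
a=μᵀg=1.673893  b=𝟙ᵀg=12.417931  c=𝟙ᵀh=109.888036  D=ac−b²=29.735765
λ₁=(c·0.169−b)/D = (109.888036·0.169−12.417931)/29.735765 = 0.206927
λ₂=(a−b·0.169)/D = (1.673893−12.417931·0.169)/29.735765 = -0.014284
w* = 0.206927·g + -0.014284·h:
  w_0 = 0.206927·0.2847 + -0.014284·14.8310 = -0.1529  (Intel)
  w_1 = 0.206927·1.6838 + -0.014284·13.4965 = 0.1557  (Oracle)
  w_2 = 0.206927·2.6006 + -0.014284·14.3152 = 0.3337  (Chevron)
  w_3 = 0.206927·1.7062 + -0.014284·16.4011 = 0.1188  (Xerox)
  w_4 = 0.206927·1.0252 + -0.014284·16.1709 = -0.0188  (GE)
  w_5 = 0.206927·3.1858 + -0.014284·21.5104 = 0.3520  (Honeywell)
  w_6 = 0.206927·1.9316 + -0.014284·13.1630 = 0.2117  (Pfizer)
Σw_i=1.0000  μᵀw=0.1690
σ²=wᵀΣw=λ₁·μ_p+λ₂ = 0.206927·0.169 + -0.014284 = 0.020687 ≈ 0.0207

0.0207


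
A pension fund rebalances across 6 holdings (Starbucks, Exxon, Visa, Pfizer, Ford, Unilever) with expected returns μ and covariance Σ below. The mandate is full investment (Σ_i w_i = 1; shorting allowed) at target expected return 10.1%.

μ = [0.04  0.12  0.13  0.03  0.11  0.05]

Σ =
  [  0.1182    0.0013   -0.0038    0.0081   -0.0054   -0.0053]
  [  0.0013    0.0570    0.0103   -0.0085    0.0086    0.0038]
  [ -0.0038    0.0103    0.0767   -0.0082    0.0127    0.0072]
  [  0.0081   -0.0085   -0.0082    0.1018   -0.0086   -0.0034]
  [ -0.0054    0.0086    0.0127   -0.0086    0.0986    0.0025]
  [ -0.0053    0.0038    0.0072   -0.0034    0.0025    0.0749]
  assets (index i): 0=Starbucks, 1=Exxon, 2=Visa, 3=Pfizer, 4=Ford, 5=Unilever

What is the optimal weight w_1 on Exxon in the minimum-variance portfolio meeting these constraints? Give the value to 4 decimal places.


u=Σ⁻¹μ = [0.3805  1.7833  1.3547  0.6099  0.8476  0.4732]
v=Σ⁻¹𝟙 = [8.7309  15.2059  10.1291  12.3706  8.7514  12.4932]
a=μᵀu=0.540521  b=𝟙ᵀu=5.449158  c=𝟙ᵀv=67.681125  D=ac−b²=6.889774
λ₁=(c·0.101−b)/D = (67.681125·0.101−5.449158)/6.889774 = 0.201260
λ₂=(a−b·0.101)/D = (0.540521−5.449158·0.101)/6.889774 = -0.001429
w* = 0.201260·u + -0.001429·v:
  w_0 = 0.201260·0.3805 + -0.001429·8.7309 = 0.0641  (Starbucks)
  w_1 = 0.201260·1.7833 + -0.001429·15.2059 = 0.3372  (Exxon)
  w_2 = 0.201260·1.3547 + -0.001429·10.1291 = 0.2582  (Visa)
  w_3 = 0.201260·0.6099 + -0.001429·12.3706 = 0.1051  (Pfizer)
  w_4 = 0.201260·0.8476 + -0.001429·8.7514 = 0.1581  (Ford)
  w_5 = 0.201260·0.4732 + -0.001429·12.4932 = 0.0774  (Unilever)
Σw_i=1.0000  μᵀw=0.1010
σ²=wᵀΣw=λ₁·μ_p+λ₂ = 0.201260·0.101 + -0.001429 = 0.018899 ≈ 0.0189

0.3372


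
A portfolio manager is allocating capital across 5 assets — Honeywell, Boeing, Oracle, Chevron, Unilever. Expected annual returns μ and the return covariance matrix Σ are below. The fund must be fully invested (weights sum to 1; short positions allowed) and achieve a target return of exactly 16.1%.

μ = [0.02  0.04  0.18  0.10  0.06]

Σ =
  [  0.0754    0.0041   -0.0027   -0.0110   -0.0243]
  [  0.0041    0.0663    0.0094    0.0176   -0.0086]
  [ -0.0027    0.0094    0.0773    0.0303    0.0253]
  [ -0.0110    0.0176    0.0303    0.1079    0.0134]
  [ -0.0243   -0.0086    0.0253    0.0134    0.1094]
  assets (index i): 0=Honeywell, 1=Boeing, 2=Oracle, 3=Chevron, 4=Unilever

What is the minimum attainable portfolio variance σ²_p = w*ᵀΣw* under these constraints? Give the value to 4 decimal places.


0.0594

x=Σ⁻¹μ = [0.4160  0.2037  2.1554  0.3158  0.1197]
y=Σ⁻¹𝟙 = [17.4694  13.2122  5.7351  5.7899  12.0242]
a=μᵀx=0.443201  b=𝟙ᵀx=3.210643  c=𝟙ᵀy=54.230852  D=ac−b²=13.726937
λ₁=(c·0.161−b)/D = (54.230852·0.161−3.210643)/13.726937 = 0.402167
λ₂=(a−b·0.161)/D = (0.443201−3.210643·0.161)/13.726937 = -0.005370
w* = 0.402167·x + -0.005370·y:
  w_0 = 0.402167·0.4160 + -0.005370·17.4694 = 0.0735  (Honeywell)
  w_1 = 0.402167·0.2037 + -0.005370·13.2122 = 0.0110  (Boeing)
  w_2 = 0.402167·2.1554 + -0.005370·5.7351 = 0.8360  (Oracle)
  w_3 = 0.402167·0.3158 + -0.005370·5.7899 = 0.0959  (Chevron)
  w_4 = 0.402167·0.1197 + -0.005370·12.0242 = -0.0164  (Unilever)
Σw_i=1.0000  μᵀw=0.1610
σ²=wᵀΣw=λ₁·μ_p+λ₂ = 0.402167·0.161 + -0.005370 = 0.059379 ≈ 0.0594


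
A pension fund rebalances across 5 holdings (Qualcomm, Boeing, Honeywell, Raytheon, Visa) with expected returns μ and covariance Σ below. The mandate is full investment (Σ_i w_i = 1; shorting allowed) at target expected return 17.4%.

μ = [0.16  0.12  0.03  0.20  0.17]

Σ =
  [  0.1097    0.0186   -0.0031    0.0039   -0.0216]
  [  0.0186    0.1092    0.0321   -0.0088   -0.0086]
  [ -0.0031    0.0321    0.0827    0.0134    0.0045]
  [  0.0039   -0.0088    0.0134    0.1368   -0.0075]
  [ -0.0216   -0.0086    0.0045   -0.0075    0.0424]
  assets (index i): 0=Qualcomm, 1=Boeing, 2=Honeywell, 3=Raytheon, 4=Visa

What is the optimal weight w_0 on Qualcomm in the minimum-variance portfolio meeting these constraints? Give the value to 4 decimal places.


0.2082

x=Σ⁻¹μ = [2.2656  1.5620  -0.7873  1.8985  5.8998]
y=Σ⁻¹𝟙 = [14.1495  8.2468  6.2045  8.6571  33.3386]
a=μᵀx=1.908982  b=𝟙ᵀx=10.838650  c=𝟙ᵀy=70.596484  D=ac−b²=17.291118
λ₁=(c·0.174−b)/D = (70.596484·0.174−10.838650)/17.291118 = 0.083577
λ₂=(a−b·0.174)/D = (1.908982−10.838650·0.174)/17.291118 = 0.001333
w* = 0.083577·x + 0.001333·y:
  w_0 = 0.083577·2.2656 + 0.001333·14.1495 = 0.2082  (Qualcomm)
  w_1 = 0.083577·1.5620 + 0.001333·8.2468 = 0.1415  (Boeing)
  w_2 = 0.083577·-0.7873 + 0.001333·6.2045 = -0.0575  (Honeywell)
  w_3 = 0.083577·1.8985 + 0.001333·8.6571 = 0.1702  (Raytheon)
  w_4 = 0.083577·5.8998 + 0.001333·33.3386 = 0.5375  (Visa)
Σw_i=1.0000  μᵀw=0.1740
σ²=wᵀΣw=λ₁·μ_p+λ₂ = 0.083577·0.174 + 0.001333 = 0.015876 ≈ 0.0159


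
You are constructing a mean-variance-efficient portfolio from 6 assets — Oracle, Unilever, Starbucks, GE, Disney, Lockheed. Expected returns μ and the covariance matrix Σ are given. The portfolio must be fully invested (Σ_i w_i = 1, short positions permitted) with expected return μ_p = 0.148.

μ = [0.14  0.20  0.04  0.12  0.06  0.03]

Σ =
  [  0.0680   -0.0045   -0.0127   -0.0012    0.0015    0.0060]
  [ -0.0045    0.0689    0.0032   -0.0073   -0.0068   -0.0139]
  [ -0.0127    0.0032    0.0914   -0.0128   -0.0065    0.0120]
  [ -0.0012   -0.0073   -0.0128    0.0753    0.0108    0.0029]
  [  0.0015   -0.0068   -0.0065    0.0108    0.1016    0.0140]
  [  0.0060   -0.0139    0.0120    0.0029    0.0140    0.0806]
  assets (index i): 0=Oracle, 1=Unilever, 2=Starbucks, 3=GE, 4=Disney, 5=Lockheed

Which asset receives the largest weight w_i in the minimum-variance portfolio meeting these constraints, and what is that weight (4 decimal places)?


Unilever (0.3967)

u=Σ⁻¹μ = [2.4363  3.3827  0.9189  2.0181  0.5608  0.4674]
v=Σ⁻¹𝟙 = [17.8659  19.6637  14.2827  16.2612  8.6675  10.2510]
a=μᵀu=1.344218  b=𝟙ᵀu=9.784195  c=𝟙ᵀv=86.992046  D=ac−b²=21.205807
λ₁=(c·0.148−b)/D = (86.992046·0.148−9.784195)/21.205807 = 0.145744
λ₂=(a−b·0.148)/D = (1.344218−9.784195·0.148)/21.205807 = -0.004897
w* = 0.145744·u + -0.004897·v:
  w_0 = 0.145744·2.4363 + -0.004897·17.8659 = 0.2676  (Oracle)
  w_1 = 0.145744·3.3827 + -0.004897·19.6637 = 0.3967  (Unilever)
  w_2 = 0.145744·0.9189 + -0.004897·14.2827 = 0.0640  (Starbucks)
  w_3 = 0.145744·2.0181 + -0.004897·16.2612 = 0.2145  (GE)
  w_4 = 0.145744·0.5608 + -0.004897·8.6675 = 0.0393  (Disney)
  w_5 = 0.145744·0.4674 + -0.004897·10.2510 = 0.0179  (Lockheed)
Σw_i=1.0000  μᵀw=0.1480
σ²=wᵀΣw=λ₁·μ_p+λ₂ = 0.145744·0.148 + -0.004897 = 0.016673 ≈ 0.0167


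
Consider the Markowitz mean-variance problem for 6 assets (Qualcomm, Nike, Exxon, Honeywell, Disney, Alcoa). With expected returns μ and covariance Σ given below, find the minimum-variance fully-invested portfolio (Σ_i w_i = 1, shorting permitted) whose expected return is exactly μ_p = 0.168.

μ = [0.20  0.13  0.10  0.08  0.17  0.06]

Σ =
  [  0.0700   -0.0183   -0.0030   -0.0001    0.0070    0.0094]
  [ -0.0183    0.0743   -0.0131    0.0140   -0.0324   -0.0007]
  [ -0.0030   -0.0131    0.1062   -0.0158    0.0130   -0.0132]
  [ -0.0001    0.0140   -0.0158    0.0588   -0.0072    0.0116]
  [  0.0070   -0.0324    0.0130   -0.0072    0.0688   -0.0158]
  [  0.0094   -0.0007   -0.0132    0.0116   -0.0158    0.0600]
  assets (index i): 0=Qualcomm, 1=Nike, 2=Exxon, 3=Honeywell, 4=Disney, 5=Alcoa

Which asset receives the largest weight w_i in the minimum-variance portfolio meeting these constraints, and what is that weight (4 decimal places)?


x=Σ⁻¹μ = [3.4394  4.7111  1.4129  0.8159  4.5892  1.8777]
y=Σ⁻¹𝟙 = [16.9421  31.9390  14.7511  12.6406  31.7983  23.5600]
a=μᵀx=2.399707  b=𝟙ᵀx=16.846169  c=𝟙ᵀy=131.631114  D=ac−b²=32.082698
λ₁=(c·0.168−b)/D = (131.631114·0.168−16.846169)/32.082698 = 0.164196
λ₂=(a−b·0.168)/D = (2.399707−16.846169·0.168)/32.082698 = -0.013417
w* = 0.164196·x + -0.013417·y:
  w_0 = 0.164196·3.4394 + -0.013417·16.9421 = 0.3374  (Qualcomm)
  w_1 = 0.164196·4.7111 + -0.013417·31.9390 = 0.3450  (Nike)
  w_2 = 0.164196·1.4129 + -0.013417·14.7511 = 0.0341  (Exxon)
  w_3 = 0.164196·0.8159 + -0.013417·12.6406 = -0.0356  (Honeywell)
  w_4 = 0.164196·4.5892 + -0.013417·31.7983 = 0.3269  (Disney)
  w_5 = 0.164196·1.8777 + -0.013417·23.5600 = -0.0078  (Alcoa)
Σw_i=1.0000  μᵀw=0.1680
σ²=wᵀΣw=λ₁·μ_p+λ₂ = 0.164196·0.168 + -0.013417 = 0.014168 ≈ 0.0142

Nike (0.3450)


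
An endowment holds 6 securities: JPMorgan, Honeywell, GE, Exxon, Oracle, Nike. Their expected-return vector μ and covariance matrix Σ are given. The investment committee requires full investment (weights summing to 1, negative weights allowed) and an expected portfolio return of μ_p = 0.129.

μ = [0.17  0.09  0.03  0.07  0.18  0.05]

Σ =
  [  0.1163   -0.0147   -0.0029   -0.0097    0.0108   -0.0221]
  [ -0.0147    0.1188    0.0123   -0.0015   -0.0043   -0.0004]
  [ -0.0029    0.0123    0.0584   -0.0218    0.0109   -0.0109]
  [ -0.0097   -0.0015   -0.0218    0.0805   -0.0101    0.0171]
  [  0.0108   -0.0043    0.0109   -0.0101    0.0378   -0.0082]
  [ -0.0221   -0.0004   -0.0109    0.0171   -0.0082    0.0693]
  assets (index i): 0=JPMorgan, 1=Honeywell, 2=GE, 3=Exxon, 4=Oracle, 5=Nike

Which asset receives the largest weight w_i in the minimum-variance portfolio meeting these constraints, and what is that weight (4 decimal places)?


u=Σ⁻¹μ = [1.5435  1.1334  0.2240  1.4588  5.1002  1.4990]
v=Σ⁻¹𝟙 = [13.3006  9.0918  21.8160  19.1042  26.9789  20.6337]
a=μᵀu=1.466231  b=𝟙ᵀu=10.959032  c=𝟙ᵀv=110.925269  D=ac−b²=42.541717
λ₁=(c·0.129−b)/D = (110.925269·0.129−10.959032)/42.541717 = 0.078754
λ₂=(a−b·0.129)/D = (1.466231−10.959032·0.129)/42.541717 = 0.001234
w* = 0.078754·u + 0.001234·v:
  w_0 = 0.078754·1.5435 + 0.001234·13.3006 = 0.1380  (JPMorgan)
  w_1 = 0.078754·1.1334 + 0.001234·9.0918 = 0.1005  (Honeywell)
  w_2 = 0.078754·0.2240 + 0.001234·21.8160 = 0.0446  (GE)
  w_3 = 0.078754·1.4588 + 0.001234·19.1042 = 0.1385  (Exxon)
  w_4 = 0.078754·5.1002 + 0.001234·26.9789 = 0.4350  (Oracle)
  w_5 = 0.078754·1.4990 + 0.001234·20.6337 = 0.1435  (Nike)
Σw_i=1.0000  μᵀw=0.1290
σ²=wᵀΣw=λ₁·μ_p+λ₂ = 0.078754·0.129 + 0.001234 = 0.011394 ≈ 0.0114

Oracle (0.4350)


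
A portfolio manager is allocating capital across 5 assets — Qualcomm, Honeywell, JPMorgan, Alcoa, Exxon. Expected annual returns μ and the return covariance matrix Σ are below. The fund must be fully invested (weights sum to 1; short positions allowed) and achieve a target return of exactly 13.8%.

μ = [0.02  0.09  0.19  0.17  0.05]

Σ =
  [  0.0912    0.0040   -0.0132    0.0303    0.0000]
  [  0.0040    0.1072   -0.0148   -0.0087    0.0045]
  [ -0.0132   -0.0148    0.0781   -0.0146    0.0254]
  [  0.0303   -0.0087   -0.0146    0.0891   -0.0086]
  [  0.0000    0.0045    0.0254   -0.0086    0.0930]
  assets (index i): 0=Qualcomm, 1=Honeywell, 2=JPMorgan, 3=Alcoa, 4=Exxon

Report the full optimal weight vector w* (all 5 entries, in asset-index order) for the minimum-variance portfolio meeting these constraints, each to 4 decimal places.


x=Σ⁻¹μ = [-0.2631  1.5181  3.2288  2.6582  -0.1719]
y=Σ⁻¹𝟙 = [8.5779  12.0809  16.7448  12.8848  6.7863]
a=μᵀx=1.188129  b=𝟙ᵀx=6.970074  c=𝟙ᵀy=57.074607  D=ac−b²=19.230082
λ₁=(c·0.138−b)/D = (57.074607·0.138−6.970074)/19.230082 = 0.047125
λ₂=(a−b·0.138)/D = (1.188129−6.970074·0.138)/19.230082 = 0.011766
w* = 0.047125·x + 0.011766·y:
  w_0 = 0.047125·-0.2631 + 0.011766·8.5779 = 0.0885  (Qualcomm)
  w_1 = 0.047125·1.5181 + 0.011766·12.0809 = 0.2137  (Honeywell)
  w_2 = 0.047125·3.2288 + 0.011766·16.7448 = 0.3492  (JPMorgan)
  w_3 = 0.047125·2.6582 + 0.011766·12.8848 = 0.2769  (Alcoa)
  w_4 = 0.047125·-0.1719 + 0.011766·6.7863 = 0.0717  (Exxon)
Σw_i=1.0000  μᵀw=0.1380
σ²=wᵀΣw=λ₁·μ_p+λ₂ = 0.047125·0.138 + 0.011766 = 0.018269 ≈ 0.0183

0.0885  0.2137  0.3492  0.2769  0.0717


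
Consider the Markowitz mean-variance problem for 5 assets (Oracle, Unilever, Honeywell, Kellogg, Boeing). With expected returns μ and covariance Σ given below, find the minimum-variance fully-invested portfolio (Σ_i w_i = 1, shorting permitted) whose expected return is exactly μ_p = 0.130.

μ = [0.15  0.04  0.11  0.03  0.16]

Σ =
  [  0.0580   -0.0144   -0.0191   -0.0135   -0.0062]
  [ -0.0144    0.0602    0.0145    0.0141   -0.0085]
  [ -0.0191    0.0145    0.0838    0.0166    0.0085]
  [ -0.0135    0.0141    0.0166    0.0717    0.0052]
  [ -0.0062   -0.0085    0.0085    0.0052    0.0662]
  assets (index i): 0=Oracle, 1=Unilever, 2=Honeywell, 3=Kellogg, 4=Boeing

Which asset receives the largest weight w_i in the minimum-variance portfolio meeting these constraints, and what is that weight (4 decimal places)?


x=Σ⁻¹μ = [3.8468  1.5245  1.5925  0.2750  2.7468]
y=Σ⁻¹𝟙 = [30.8423  21.1662  11.1229  11.6846  18.3660]
a=μᵀx=1.260920  b=𝟙ᵀx=9.985613  c=𝟙ᵀy=93.182000  D=ac−b²=17.782533
λ₁=(c·0.130−b)/D = (93.182000·0.130−9.985613)/17.782533 = 0.119671
λ₂=(a−b·0.130)/D = (1.260920−9.985613·0.130)/17.782533 = -0.002093
w* = 0.119671·x + -0.002093·y:
  w_0 = 0.119671·3.8468 + -0.002093·30.8423 = 0.3958  (Oracle)
  w_1 = 0.119671·1.5245 + -0.002093·21.1662 = 0.1381  (Unilever)
  w_2 = 0.119671·1.5925 + -0.002093·11.1229 = 0.1673  (Honeywell)
  w_3 = 0.119671·0.2750 + -0.002093·11.6846 = 0.0085  (Kellogg)
  w_4 = 0.119671·2.7468 + -0.002093·18.3660 = 0.2903  (Boeing)
Σw_i=1.0000  μᵀw=0.1300
σ²=wᵀΣw=λ₁·μ_p+λ₂ = 0.119671·0.130 + -0.002093 = 0.013465 ≈ 0.0135

Oracle (0.3958)


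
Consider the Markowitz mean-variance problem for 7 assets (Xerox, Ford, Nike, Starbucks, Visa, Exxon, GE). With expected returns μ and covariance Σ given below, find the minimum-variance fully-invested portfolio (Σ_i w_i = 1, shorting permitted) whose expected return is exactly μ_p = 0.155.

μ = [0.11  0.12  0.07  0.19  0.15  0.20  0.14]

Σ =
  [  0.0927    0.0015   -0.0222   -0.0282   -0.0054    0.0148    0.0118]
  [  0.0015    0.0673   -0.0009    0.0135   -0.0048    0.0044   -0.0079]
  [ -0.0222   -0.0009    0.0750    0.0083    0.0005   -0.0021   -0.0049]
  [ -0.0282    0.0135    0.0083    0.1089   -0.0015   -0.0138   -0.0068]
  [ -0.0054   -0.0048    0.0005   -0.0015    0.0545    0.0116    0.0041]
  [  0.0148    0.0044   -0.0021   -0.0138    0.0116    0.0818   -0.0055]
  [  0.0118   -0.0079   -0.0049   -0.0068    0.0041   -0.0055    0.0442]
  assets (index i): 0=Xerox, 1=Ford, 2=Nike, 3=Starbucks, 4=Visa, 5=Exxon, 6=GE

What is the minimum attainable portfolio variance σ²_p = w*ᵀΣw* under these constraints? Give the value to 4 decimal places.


g=Σ⁻¹μ = [1.5005  1.7294  1.4287  2.3814  2.3089  2.4396  3.6901]
h=Σ⁻¹𝟙 = [14.9567  15.6852  18.3501  12.8598  17.2571  10.5603  25.1609]
a=μᵀg=2.275909  b=𝟙ᵀg=15.478480  c=𝟙ᵀh=114.830094  D=ac−b²=21.759534
λ₁=(c·0.155−b)/D = (114.830094·0.155−15.478480)/21.759534 = 0.106628
λ₂=(a−b·0.155)/D = (2.275909−15.478480·0.155)/21.759534 = -0.005664
w* = 0.106628·g + -0.005664·h:
  w_0 = 0.106628·1.5005 + -0.005664·14.9567 = 0.0753  (Xerox)
  w_1 = 0.106628·1.7294 + -0.005664·15.6852 = 0.0956  (Ford)
  w_2 = 0.106628·1.4287 + -0.005664·18.3501 = 0.0484  (Nike)
  w_3 = 0.106628·2.3814 + -0.005664·12.8598 = 0.1811  (Starbucks)
  w_4 = 0.106628·2.3089 + -0.005664·17.2571 = 0.1484  (Visa)
  w_5 = 0.106628·2.4396 + -0.005664·10.5603 = 0.2003  (Exxon)
  w_6 = 0.106628·3.6901 + -0.005664·25.1609 = 0.2509  (GE)
Σw_i=1.0000  μᵀw=0.1550
σ²=wᵀΣw=λ₁·μ_p+λ₂ = 0.106628·0.155 + -0.005664 = 0.010863 ≈ 0.0109

0.0109


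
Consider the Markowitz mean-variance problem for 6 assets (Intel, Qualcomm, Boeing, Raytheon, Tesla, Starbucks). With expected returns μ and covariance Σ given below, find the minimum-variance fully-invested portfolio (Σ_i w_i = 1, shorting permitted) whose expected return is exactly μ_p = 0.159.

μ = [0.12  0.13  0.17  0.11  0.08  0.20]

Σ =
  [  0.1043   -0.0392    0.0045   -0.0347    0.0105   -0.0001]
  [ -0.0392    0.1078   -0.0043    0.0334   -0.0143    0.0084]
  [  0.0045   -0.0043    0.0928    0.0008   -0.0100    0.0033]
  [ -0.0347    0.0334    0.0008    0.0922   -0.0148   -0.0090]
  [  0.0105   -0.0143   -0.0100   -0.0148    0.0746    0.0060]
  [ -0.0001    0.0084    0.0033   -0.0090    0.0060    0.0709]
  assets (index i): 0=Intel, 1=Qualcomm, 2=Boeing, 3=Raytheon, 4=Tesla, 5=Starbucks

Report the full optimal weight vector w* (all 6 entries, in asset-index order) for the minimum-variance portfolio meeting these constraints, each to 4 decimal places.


u=Σ⁻¹μ = [2.1122  1.4269  1.8410  1.9534  1.4663  2.6930]
v=Σ⁻¹𝟙 = [17.5789  12.1567  11.7336  16.9656  17.1666  12.8436]
a=μᵀu=1.622708  b=𝟙ᵀu=11.492817  c=𝟙ᵀv=88.445008  D=ac−b²=11.435603
λ₁=(c·0.159−b)/D = (88.445008·0.159−11.492817)/11.435603 = 0.224731
λ₂=(a−b·0.159)/D = (1.622708−11.492817·0.159)/11.435603 = -0.017896
w* = 0.224731·u + -0.017896·v:
  w_0 = 0.224731·2.1122 + -0.017896·17.5789 = 0.1601  (Intel)
  w_1 = 0.224731·1.4269 + -0.017896·12.1567 = 0.1031  (Qualcomm)
  w_2 = 0.224731·1.8410 + -0.017896·11.7336 = 0.2037  (Boeing)
  w_3 = 0.224731·1.9534 + -0.017896·16.9656 = 0.1354  (Raytheon)
  w_4 = 0.224731·1.4663 + -0.017896·17.1666 = 0.0223  (Tesla)
  w_5 = 0.224731·2.6930 + -0.017896·12.8436 = 0.3754  (Starbucks)
Σw_i=1.0000  μᵀw=0.1590
σ²=wᵀΣw=λ₁·μ_p+λ₂ = 0.224731·0.159 + -0.017896 = 0.017836 ≈ 0.0178

0.1601  0.1031  0.2037  0.1354  0.0223  0.3754


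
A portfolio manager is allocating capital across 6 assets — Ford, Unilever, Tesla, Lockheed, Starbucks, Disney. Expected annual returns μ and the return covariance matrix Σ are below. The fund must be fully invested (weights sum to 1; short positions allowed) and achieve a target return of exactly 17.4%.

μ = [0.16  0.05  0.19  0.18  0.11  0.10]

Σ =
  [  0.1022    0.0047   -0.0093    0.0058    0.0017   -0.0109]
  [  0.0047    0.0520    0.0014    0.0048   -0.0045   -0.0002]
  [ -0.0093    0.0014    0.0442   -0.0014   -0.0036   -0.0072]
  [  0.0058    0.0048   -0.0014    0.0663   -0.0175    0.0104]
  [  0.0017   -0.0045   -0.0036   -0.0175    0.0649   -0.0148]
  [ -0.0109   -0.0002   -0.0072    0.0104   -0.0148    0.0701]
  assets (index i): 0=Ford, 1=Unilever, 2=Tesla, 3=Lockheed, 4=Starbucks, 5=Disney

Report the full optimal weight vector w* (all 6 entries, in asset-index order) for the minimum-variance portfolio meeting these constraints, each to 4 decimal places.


g=Σ⁻¹μ = [2.0799  0.6445  5.5123  3.0995  3.4148  2.5791]
h=Σ⁻¹𝟙 = [12.8027  18.1561  31.2820  17.0824  27.8897  22.8748]
a=μᵀg=2.603781  b=𝟙ᵀg=17.329978  c=𝟙ᵀh=130.087563  D=ac−b²=38.391347
λ₁=(c·0.174−b)/D = (130.087563·0.174−17.329978)/38.391347 = 0.138189
λ₂=(a−b·0.174)/D = (2.603781−17.329978·0.174)/38.391347 = -0.010722
w* = 0.138189·g + -0.010722·h:
  w_0 = 0.138189·2.0799 + -0.010722·12.8027 = 0.1501  (Ford)
  w_1 = 0.138189·0.6445 + -0.010722·18.1561 = -0.1056  (Unilever)
  w_2 = 0.138189·5.5123 + -0.010722·31.2820 = 0.4263  (Tesla)
  w_3 = 0.138189·3.0995 + -0.010722·17.0824 = 0.2452  (Lockheed)
  w_4 = 0.138189·3.4148 + -0.010722·27.8897 = 0.1729  (Starbucks)
  w_5 = 0.138189·2.5791 + -0.010722·22.8748 = 0.1111  (Disney)
Σw_i=1.0000  μᵀw=0.1740
σ²=wᵀΣw=λ₁·μ_p+λ₂ = 0.138189·0.174 + -0.010722 = 0.013323 ≈ 0.0133

0.1501  -0.1056  0.4263  0.2452  0.1729  0.1111


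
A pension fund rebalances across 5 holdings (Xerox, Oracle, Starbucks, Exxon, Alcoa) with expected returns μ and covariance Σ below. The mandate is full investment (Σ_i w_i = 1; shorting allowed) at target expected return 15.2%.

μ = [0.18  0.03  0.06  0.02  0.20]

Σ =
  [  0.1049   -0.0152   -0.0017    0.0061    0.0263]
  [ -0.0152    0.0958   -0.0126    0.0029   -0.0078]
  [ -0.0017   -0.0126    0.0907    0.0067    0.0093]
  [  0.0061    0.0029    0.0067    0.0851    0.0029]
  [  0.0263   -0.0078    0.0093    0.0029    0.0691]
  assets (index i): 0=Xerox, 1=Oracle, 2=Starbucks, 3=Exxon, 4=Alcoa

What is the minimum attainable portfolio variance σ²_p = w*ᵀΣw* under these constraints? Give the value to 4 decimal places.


u=Σ⁻¹μ = [1.2252  0.7780  0.5425  -0.0053  2.4431]
v=Σ⁻¹𝟙 = [8.4431  13.8670  11.2963  9.4120  10.9082]
a=μᵀu=0.764934  b=𝟙ᵀu=4.983431  c=𝟙ᵀv=53.926611  D=ac−b²=16.415698
λ₁=(c·0.152−b)/D = (53.926611·0.152−4.983431)/16.415698 = 0.195752
λ₂=(a−b·0.152)/D = (0.764934−4.983431·0.152)/16.415698 = 0.000454
w* = 0.195752·u + 0.000454·v:
  w_0 = 0.195752·1.2252 + 0.000454·8.4431 = 0.2437  (Xerox)
  w_1 = 0.195752·0.7780 + 0.000454·13.8670 = 0.1586  (Oracle)
  w_2 = 0.195752·0.5425 + 0.000454·11.2963 = 0.1113  (Starbucks)
  w_3 = 0.195752·-0.0053 + 0.000454·9.4120 = 0.0032  (Exxon)
  w_4 = 0.195752·2.4431 + 0.000454·10.9082 = 0.4832  (Alcoa)
Σw_i=1.0000  μᵀw=0.1520
σ²=wᵀΣw=λ₁·μ_p+λ₂ = 0.195752·0.152 + 0.000454 = 0.030208 ≈ 0.0302

0.0302


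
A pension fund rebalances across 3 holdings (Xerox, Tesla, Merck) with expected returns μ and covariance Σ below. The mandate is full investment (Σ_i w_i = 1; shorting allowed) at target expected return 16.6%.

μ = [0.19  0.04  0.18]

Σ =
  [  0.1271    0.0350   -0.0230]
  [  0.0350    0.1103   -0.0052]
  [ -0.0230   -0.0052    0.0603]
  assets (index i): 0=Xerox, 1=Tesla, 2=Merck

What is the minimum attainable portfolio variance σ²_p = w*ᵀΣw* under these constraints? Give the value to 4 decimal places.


u=Σ⁻¹μ = [2.2321  -0.1654  3.8222]
v=Σ⁻¹𝟙 = [9.7317  6.9633  20.8961]
a=μᵀu=1.105477  b=𝟙ᵀu=5.888857  c=𝟙ᵀv=37.591118  D=ac−b²=6.877494
λ₁=(c·0.166−b)/D = (37.591118·0.166−5.888857)/6.877494 = 0.051075
λ₂=(a−b·0.166)/D = (1.105477−5.888857·0.166)/6.877494 = 0.018601
w* = 0.051075·u + 0.018601·v:
  w_0 = 0.051075·2.2321 + 0.018601·9.7317 = 0.2950  (Xerox)
  w_1 = 0.051075·-0.1654 + 0.018601·6.9633 = 0.1211  (Tesla)
  w_2 = 0.051075·3.8222 + 0.018601·20.8961 = 0.5839  (Merck)
Σw_i=1.0000  μᵀw=0.1660
σ²=wᵀΣw=λ₁·μ_p+λ₂ = 0.051075·0.166 + 0.018601 = 0.027079 ≈ 0.0271

0.0271
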